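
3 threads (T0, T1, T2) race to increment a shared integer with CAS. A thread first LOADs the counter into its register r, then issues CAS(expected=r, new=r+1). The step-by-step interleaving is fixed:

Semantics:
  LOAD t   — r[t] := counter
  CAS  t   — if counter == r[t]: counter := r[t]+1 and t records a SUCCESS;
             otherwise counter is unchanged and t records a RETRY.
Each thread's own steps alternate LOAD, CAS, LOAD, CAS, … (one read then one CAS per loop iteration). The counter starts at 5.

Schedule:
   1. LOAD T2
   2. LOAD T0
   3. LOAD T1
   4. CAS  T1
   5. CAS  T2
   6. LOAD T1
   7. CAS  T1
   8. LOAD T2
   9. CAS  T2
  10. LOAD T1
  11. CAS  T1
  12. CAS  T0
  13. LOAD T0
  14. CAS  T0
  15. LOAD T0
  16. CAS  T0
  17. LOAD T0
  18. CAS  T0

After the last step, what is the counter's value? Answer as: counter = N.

#1 T2 reads 5
#2 T0 reads 5
#3 T1 reads 5
#4 T1 CAS(5→6) writes; counter now 6
#5 T2 CAS(5→6) fails; counter now 6
#6 T1 reads 6
#7 T1 CAS(6→7) writes; counter now 7
#8 T2 reads 7
#9 T2 CAS(7→8) writes; counter now 8
#10 T1 reads 8
#11 T1 CAS(8→9) writes; counter now 9
#12 T0 CAS(5→6) fails; counter now 9
#13 T0 reads 9
#14 T0 CAS(9→10) writes; counter now 10
#15 T0 reads 10
#16 T0 CAS(10→11) writes; counter now 11
#17 T0 reads 11
#18 T0 CAS(11→12) writes; counter now 12

counter = 12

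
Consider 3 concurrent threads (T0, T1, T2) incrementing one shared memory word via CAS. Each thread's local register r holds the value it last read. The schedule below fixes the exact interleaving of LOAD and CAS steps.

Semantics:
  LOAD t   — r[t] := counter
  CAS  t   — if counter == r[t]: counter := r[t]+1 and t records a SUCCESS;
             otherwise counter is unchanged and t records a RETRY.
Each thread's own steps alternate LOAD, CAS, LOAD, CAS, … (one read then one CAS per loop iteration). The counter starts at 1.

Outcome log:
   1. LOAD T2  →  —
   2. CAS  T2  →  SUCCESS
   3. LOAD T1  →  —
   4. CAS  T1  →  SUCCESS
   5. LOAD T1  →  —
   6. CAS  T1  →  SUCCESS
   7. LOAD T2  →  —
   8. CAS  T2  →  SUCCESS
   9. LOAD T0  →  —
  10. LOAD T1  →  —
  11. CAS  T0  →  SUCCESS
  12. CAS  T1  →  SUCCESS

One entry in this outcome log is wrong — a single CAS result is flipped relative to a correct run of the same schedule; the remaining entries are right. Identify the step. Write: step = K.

Re-executing:
#1 T2 reads 1
#2 T2 CAS(1→2) writes; counter now 2
#3 T1 reads 2
#4 T1 CAS(2→3) writes; counter now 3
#5 T1 reads 3
#6 T1 CAS(3→4) writes; counter now 4
#7 T2 reads 4
#8 T2 CAS(4→5) writes; counter now 5
#9 T0 reads 5
#10 T1 reads 5
#11 T0 CAS(5→6) writes; counter now 6
#12 T1 CAS(5→6) fails; counter now 6
Log disagrees first at step 12.

step = 12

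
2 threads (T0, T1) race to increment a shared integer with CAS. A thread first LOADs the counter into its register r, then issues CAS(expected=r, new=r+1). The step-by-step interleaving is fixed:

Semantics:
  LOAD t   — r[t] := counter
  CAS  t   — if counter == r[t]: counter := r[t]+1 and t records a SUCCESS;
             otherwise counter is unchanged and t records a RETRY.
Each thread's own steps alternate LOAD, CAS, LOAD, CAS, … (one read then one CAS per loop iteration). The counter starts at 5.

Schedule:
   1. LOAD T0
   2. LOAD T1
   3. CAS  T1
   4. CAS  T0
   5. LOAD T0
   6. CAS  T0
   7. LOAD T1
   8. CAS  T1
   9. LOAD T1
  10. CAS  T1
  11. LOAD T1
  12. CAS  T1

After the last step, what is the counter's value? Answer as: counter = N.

counter = 10

[1] T0.load  rd  (counter 5, T0.r 5)
[2] T1.load  rd  (counter 5, T1.r 5)
[3] T1.cas  hit  (counter 6, T1.r 5)
[4] T0.cas  miss  (counter 6, T0.r 5)
[5] T0.load  rd  (counter 6, T0.r 6)
[6] T0.cas  hit  (counter 7, T0.r 6)
[7] T1.load  rd  (counter 7, T1.r 7)
[8] T1.cas  hit  (counter 8, T1.r 7)
[9] T1.load  rd  (counter 8, T1.r 8)
[10] T1.cas  hit  (counter 9, T1.r 8)
[11] T1.load  rd  (counter 9, T1.r 9)
[12] T1.cas  hit  (counter 10, T1.r 9)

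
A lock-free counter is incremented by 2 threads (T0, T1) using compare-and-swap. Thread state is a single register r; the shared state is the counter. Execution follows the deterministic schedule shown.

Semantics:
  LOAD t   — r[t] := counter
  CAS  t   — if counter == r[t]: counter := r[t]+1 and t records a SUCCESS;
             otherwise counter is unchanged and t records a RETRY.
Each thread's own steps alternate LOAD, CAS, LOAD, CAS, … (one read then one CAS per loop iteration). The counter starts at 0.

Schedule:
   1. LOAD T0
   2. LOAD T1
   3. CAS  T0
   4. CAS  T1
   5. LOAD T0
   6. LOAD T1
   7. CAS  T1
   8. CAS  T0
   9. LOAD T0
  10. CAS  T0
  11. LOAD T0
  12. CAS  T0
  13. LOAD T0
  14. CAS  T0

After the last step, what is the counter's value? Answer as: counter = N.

   1) LOAD T0:  M=0  r_T0=0
   2) LOAD T1:  M=0  r_T1=0
   3) CAS  T0:  M=1  r_T0=0 ✓
   4) CAS  T1:  M=1  r_T1=0 ✗
   5) LOAD T0:  M=1  r_T0=1
   6) LOAD T1:  M=1  r_T1=1
   7) CAS  T1:  M=2  r_T1=1 ✓
   8) CAS  T0:  M=2  r_T0=1 ✗
   9) LOAD T0:  M=2  r_T0=2
  10) CAS  T0:  M=3  r_T0=2 ✓
  11) LOAD T0:  M=3  r_T0=3
  12) CAS  T0:  M=4  r_T0=3 ✓
  13) LOAD T0:  M=4  r_T0=4
  14) CAS  T0:  M=5  r_T0=4 ✓

counter = 5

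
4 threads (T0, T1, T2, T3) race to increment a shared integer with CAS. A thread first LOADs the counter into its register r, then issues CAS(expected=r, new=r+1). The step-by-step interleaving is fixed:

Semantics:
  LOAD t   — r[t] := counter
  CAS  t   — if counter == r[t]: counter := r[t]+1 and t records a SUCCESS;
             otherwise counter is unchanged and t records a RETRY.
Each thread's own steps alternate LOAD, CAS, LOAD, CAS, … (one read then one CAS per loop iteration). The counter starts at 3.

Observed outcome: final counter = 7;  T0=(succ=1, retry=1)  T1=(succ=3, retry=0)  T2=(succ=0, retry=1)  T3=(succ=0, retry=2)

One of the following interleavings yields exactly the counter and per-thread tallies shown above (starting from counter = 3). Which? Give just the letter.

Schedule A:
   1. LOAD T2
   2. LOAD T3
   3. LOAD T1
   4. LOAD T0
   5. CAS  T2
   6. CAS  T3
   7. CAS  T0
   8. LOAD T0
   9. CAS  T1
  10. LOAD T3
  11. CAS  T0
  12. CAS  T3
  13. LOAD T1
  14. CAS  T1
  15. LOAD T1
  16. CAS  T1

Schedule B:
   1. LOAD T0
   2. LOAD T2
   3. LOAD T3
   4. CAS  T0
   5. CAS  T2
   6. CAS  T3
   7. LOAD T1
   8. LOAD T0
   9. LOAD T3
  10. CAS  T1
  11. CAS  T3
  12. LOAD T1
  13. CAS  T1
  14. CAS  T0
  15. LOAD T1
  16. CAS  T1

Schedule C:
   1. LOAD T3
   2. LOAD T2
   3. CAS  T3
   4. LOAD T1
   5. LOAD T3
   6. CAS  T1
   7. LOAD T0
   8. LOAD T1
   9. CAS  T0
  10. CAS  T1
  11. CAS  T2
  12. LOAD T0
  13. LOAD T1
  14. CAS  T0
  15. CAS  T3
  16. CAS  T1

B

Simulating candidate B:
[1] T0.load  rd  (counter 3, T0.r 3)
[2] T2.load  rd  (counter 3, T2.r 3)
[3] T3.load  rd  (counter 3, T3.r 3)
[4] T0.cas  hit  (counter 4, T0.r 3)
[5] T2.cas  miss  (counter 4, T2.r 3)
[6] T3.cas  miss  (counter 4, T3.r 3)
[7] T1.load  rd  (counter 4, T1.r 4)
[8] T0.load  rd  (counter 4, T0.r 4)
[9] T3.load  rd  (counter 4, T3.r 4)
[10] T1.cas  hit  (counter 5, T1.r 4)
[11] T3.cas  miss  (counter 5, T3.r 4)
[12] T1.load  rd  (counter 5, T1.r 5)
[13] T1.cas  hit  (counter 6, T1.r 5)
[14] T0.cas  miss  (counter 6, T0.r 4)
[15] T1.load  rd  (counter 6, T1.r 6)
[16] T1.cas  hit  (counter 7, T1.r 6)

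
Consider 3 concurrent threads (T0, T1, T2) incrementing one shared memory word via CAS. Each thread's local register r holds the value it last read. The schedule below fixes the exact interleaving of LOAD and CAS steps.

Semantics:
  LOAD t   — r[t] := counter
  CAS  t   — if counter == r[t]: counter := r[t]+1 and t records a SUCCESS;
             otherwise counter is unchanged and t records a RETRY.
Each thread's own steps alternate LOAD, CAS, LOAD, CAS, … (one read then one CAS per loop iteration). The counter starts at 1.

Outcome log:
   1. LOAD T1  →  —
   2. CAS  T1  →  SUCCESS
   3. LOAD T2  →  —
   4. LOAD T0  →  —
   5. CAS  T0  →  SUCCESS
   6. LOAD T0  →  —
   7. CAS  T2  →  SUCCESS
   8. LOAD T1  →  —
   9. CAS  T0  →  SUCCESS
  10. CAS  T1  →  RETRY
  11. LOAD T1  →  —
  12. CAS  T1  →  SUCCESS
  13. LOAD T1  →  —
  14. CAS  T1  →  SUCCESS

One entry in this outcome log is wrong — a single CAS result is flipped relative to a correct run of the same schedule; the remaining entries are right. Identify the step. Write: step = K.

step = 7

Reference trace:
[1] T1.load  rd  (counter 1, T1.r 1)
[2] T1.cas  hit  (counter 2, T1.r 1)
[3] T2.load  rd  (counter 2, T2.r 2)
[4] T0.load  rd  (counter 2, T0.r 2)
[5] T0.cas  hit  (counter 3, T0.r 2)
[6] T0.load  rd  (counter 3, T0.r 3)
[7] T2.cas  miss  (counter 3, T2.r 2)
[8] T1.load  rd  (counter 3, T1.r 3)
[9] T0.cas  hit  (counter 4, T0.r 3)
[10] T1.cas  miss  (counter 4, T1.r 3)
[11] T1.load  rd  (counter 4, T1.r 4)
[12] T1.cas  hit  (counter 5, T1.r 4)
[13] T1.load  rd  (counter 5, T1.r 5)
[14] T1.cas  hit  (counter 6, T1.r 5)
Mismatch at 7.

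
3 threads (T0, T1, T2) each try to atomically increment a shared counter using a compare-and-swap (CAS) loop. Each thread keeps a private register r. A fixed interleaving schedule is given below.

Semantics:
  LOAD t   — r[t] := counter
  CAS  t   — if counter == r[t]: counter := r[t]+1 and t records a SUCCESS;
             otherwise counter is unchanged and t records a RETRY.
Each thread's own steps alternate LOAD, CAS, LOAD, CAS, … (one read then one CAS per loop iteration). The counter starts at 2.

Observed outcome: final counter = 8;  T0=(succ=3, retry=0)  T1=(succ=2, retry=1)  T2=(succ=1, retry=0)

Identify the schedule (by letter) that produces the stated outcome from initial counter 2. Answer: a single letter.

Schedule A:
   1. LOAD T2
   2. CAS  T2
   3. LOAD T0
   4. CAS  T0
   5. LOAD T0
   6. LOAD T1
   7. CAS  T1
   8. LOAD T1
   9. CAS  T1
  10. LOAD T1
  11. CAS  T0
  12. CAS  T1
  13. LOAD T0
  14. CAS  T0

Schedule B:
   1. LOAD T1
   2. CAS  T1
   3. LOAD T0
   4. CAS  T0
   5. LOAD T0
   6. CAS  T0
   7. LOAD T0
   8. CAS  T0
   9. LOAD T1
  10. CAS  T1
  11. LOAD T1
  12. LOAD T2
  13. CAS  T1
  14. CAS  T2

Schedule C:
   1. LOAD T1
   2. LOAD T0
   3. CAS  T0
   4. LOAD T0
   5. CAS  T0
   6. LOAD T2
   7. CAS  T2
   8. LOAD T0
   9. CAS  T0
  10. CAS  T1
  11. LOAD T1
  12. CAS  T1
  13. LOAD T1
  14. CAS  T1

Simulating candidate C:
step 1: T1 LOAD ⇒ load; ctr=2 reg=2
step 2: T0 LOAD ⇒ load; ctr=2 reg=2
step 3: T0 CAS ⇒ ok; ctr=3 reg=2
step 4: T0 LOAD ⇒ load; ctr=3 reg=3
step 5: T0 CAS ⇒ ok; ctr=4 reg=3
step 6: T2 LOAD ⇒ load; ctr=4 reg=4
step 7: T2 CAS ⇒ ok; ctr=5 reg=4
step 8: T0 LOAD ⇒ load; ctr=5 reg=5
step 9: T0 CAS ⇒ ok; ctr=6 reg=5
step 10: T1 CAS ⇒ retry; ctr=6 reg=2
step 11: T1 LOAD ⇒ load; ctr=6 reg=6
step 12: T1 CAS ⇒ ok; ctr=7 reg=6
step 13: T1 LOAD ⇒ load; ctr=7 reg=7
step 14: T1 CAS ⇒ ok; ctr=8 reg=7

C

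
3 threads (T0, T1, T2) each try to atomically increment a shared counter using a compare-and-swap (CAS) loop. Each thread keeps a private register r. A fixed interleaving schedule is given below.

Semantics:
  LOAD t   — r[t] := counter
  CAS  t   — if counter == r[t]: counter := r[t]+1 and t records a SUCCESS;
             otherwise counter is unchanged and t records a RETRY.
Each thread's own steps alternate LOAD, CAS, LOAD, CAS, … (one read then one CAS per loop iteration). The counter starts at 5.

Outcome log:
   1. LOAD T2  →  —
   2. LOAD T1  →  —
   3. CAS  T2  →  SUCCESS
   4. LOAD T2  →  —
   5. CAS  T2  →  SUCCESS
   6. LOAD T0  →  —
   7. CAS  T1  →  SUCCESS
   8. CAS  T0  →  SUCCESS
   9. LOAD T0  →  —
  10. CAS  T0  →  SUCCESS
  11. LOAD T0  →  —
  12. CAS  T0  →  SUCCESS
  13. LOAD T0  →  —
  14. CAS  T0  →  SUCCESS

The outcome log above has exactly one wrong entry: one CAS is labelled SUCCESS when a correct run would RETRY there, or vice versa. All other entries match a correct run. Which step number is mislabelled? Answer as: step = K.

step = 7

Re-executing:
step 1: T2 LOAD ⇒ load; ctr=5 reg=5
step 2: T1 LOAD ⇒ load; ctr=5 reg=5
step 3: T2 CAS ⇒ ok; ctr=6 reg=5
step 4: T2 LOAD ⇒ load; ctr=6 reg=6
step 5: T2 CAS ⇒ ok; ctr=7 reg=6
step 6: T0 LOAD ⇒ load; ctr=7 reg=7
step 7: T1 CAS ⇒ retry; ctr=7 reg=5
step 8: T0 CAS ⇒ ok; ctr=8 reg=7
step 9: T0 LOAD ⇒ load; ctr=8 reg=8
step 10: T0 CAS ⇒ ok; ctr=9 reg=8
step 11: T0 LOAD ⇒ load; ctr=9 reg=9
step 12: T0 CAS ⇒ ok; ctr=10 reg=9
step 13: T0 LOAD ⇒ load; ctr=10 reg=10
step 14: T0 CAS ⇒ ok; ctr=11 reg=10
Log disagrees first at step 7.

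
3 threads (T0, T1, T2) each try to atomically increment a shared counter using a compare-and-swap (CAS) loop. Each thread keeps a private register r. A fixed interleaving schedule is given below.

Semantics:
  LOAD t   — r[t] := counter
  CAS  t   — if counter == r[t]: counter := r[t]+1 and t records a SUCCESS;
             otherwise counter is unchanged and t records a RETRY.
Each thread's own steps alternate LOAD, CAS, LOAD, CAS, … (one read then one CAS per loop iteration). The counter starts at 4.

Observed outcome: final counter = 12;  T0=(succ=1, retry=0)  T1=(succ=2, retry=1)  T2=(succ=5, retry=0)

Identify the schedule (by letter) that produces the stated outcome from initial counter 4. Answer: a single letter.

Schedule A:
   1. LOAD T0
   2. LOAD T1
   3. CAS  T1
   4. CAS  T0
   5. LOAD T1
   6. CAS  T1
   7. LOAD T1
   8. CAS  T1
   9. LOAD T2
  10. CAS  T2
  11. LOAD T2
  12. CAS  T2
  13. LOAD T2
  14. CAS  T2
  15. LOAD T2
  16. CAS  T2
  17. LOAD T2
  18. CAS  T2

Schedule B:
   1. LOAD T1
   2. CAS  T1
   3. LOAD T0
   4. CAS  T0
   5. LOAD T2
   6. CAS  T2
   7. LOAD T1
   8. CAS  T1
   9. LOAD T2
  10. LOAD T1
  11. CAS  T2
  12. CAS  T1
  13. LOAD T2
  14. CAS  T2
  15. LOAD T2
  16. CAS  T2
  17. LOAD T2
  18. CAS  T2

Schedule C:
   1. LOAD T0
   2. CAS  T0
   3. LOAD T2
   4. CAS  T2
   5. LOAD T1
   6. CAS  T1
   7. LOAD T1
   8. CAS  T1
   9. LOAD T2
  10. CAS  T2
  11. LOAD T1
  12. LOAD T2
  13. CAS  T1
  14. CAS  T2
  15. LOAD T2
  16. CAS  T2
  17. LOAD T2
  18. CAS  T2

Simulating candidate B:
#1 T1 reads 4
#2 T1 CAS(4→5) writes; counter now 5
#3 T0 reads 5
#4 T0 CAS(5→6) writes; counter now 6
#5 T2 reads 6
#6 T2 CAS(6→7) writes; counter now 7
#7 T1 reads 7
#8 T1 CAS(7→8) writes; counter now 8
#9 T2 reads 8
#10 T1 reads 8
#11 T2 CAS(8→9) writes; counter now 9
#12 T1 CAS(8→9) fails; counter now 9
#13 T2 reads 9
#14 T2 CAS(9→10) writes; counter now 10
#15 T2 reads 10
#16 T2 CAS(10→11) writes; counter now 11
#17 T2 reads 11
#18 T2 CAS(11→12) writes; counter now 12

B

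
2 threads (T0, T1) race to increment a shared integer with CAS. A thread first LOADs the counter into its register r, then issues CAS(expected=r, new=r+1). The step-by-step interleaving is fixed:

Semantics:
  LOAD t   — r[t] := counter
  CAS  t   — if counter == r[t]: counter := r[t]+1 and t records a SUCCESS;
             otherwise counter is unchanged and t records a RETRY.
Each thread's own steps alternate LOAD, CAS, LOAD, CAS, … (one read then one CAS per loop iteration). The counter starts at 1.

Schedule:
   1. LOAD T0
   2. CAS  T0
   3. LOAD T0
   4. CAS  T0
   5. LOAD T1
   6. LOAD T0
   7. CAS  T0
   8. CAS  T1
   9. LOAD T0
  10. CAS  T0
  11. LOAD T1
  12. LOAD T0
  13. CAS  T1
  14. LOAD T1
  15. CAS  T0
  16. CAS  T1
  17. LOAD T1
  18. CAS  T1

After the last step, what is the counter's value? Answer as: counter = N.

[1] T0.load  rd  (counter 1, T0.r 1)
[2] T0.cas  hit  (counter 2, T0.r 1)
[3] T0.load  rd  (counter 2, T0.r 2)
[4] T0.cas  hit  (counter 3, T0.r 2)
[5] T1.load  rd  (counter 3, T1.r 3)
[6] T0.load  rd  (counter 3, T0.r 3)
[7] T0.cas  hit  (counter 4, T0.r 3)
[8] T1.cas  miss  (counter 4, T1.r 3)
[9] T0.load  rd  (counter 4, T0.r 4)
[10] T0.cas  hit  (counter 5, T0.r 4)
[11] T1.load  rd  (counter 5, T1.r 5)
[12] T0.load  rd  (counter 5, T0.r 5)
[13] T1.cas  hit  (counter 6, T1.r 5)
[14] T1.load  rd  (counter 6, T1.r 6)
[15] T0.cas  miss  (counter 6, T0.r 5)
[16] T1.cas  hit  (counter 7, T1.r 6)
[17] T1.load  rd  (counter 7, T1.r 7)
[18] T1.cas  hit  (counter 8, T1.r 7)

counter = 8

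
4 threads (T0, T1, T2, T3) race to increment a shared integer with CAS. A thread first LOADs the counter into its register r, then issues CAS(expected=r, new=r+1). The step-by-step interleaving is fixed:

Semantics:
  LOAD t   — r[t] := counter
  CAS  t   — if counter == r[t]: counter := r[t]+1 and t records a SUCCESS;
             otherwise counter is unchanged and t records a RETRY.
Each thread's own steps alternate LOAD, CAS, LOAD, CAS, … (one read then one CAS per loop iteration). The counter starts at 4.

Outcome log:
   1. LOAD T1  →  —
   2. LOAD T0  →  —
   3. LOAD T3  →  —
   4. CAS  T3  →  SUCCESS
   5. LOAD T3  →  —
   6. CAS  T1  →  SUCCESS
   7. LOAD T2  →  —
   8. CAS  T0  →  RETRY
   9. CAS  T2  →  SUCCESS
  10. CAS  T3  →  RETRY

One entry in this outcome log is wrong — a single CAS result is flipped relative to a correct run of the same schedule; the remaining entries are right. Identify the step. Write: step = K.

Reference trace:
T1 LOAD — after: cnt=4, r=4 — load
T0 LOAD — after: cnt=4, r=4 — load
T3 LOAD — after: cnt=4, r=4 — load
T3 CAS — after: cnt=5, r=4 — ok
T3 LOAD — after: cnt=5, r=5 — load
T1 CAS — after: cnt=5, r=4 — retry
T2 LOAD — after: cnt=5, r=5 — load
T0 CAS — after: cnt=5, r=4 — retry
T2 CAS — after: cnt=6, r=5 — ok
T3 CAS — after: cnt=6, r=5 — retry
Flip is step 6.

step = 6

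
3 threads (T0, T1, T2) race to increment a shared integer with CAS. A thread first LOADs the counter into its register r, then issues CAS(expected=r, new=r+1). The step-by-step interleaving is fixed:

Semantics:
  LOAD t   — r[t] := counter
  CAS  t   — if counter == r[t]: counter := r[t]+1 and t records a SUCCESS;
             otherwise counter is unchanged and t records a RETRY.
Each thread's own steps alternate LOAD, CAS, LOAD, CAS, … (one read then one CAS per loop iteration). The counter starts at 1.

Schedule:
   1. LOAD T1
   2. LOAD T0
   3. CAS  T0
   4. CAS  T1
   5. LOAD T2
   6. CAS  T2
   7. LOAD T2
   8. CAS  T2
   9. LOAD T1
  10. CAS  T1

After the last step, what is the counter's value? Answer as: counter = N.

counter = 5

#1 T1 reads 1
#2 T0 reads 1
#3 T0 CAS(1→2) writes; counter now 2
#4 T1 CAS(1→2) fails; counter now 2
#5 T2 reads 2
#6 T2 CAS(2→3) writes; counter now 3
#7 T2 reads 3
#8 T2 CAS(3→4) writes; counter now 4
#9 T1 reads 4
#10 T1 CAS(4→5) writes; counter now 5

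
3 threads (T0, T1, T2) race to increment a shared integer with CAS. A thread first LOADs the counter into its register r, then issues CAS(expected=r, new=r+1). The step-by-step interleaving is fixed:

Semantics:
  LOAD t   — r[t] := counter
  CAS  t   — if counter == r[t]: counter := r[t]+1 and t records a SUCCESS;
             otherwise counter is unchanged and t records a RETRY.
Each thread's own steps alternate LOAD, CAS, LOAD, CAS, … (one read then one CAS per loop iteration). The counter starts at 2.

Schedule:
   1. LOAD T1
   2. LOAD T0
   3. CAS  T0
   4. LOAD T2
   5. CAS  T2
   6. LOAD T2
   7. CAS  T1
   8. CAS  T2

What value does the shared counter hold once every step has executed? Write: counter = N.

counter = 5

1. LOAD T1 → mem=2 r[T1]=2 [LOAD]
2. LOAD T0 → mem=2 r[T0]=2 [LOAD]
3. CAS T0 → mem=3 r[T0]=2 [OK]
4. LOAD T2 → mem=3 r[T2]=3 [LOAD]
5. CAS T2 → mem=4 r[T2]=3 [OK]
6. LOAD T2 → mem=4 r[T2]=4 [LOAD]
7. CAS T1 → mem=4 r[T1]=2 [RETRY]
8. CAS T2 → mem=5 r[T2]=4 [OK]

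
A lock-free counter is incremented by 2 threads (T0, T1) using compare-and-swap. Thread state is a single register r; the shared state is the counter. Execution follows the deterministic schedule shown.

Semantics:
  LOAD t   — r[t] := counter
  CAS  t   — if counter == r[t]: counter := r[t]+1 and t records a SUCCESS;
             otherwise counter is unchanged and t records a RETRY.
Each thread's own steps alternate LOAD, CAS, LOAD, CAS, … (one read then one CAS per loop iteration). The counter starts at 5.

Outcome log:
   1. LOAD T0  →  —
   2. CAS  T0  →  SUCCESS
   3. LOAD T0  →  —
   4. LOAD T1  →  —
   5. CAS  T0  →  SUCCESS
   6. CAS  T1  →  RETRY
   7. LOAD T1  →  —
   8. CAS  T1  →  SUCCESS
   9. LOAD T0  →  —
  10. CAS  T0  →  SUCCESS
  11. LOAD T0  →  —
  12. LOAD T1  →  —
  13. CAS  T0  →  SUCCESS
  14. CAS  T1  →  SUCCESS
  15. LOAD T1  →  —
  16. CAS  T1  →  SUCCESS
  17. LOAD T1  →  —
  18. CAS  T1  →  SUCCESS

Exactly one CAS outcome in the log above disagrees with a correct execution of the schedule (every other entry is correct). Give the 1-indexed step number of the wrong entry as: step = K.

Reference trace:
#1 T0 reads 5
#2 T0 CAS(5→6) writes; counter now 6
#3 T0 reads 6
#4 T1 reads 6
#5 T0 CAS(6→7) writes; counter now 7
#6 T1 CAS(6→7) fails; counter now 7
#7 T1 reads 7
#8 T1 CAS(7→8) writes; counter now 8
#9 T0 reads 8
#10 T0 CAS(8→9) writes; counter now 9
#11 T0 reads 9
#12 T1 reads 9
#13 T0 CAS(9→10) writes; counter now 10
#14 T1 CAS(9→10) fails; counter now 10
#15 T1 reads 10
#16 T1 CAS(10→11) writes; counter now 11
#17 T1 reads 11
#18 T1 CAS(11→12) writes; counter now 12
Log disagrees first at step 14.

step = 14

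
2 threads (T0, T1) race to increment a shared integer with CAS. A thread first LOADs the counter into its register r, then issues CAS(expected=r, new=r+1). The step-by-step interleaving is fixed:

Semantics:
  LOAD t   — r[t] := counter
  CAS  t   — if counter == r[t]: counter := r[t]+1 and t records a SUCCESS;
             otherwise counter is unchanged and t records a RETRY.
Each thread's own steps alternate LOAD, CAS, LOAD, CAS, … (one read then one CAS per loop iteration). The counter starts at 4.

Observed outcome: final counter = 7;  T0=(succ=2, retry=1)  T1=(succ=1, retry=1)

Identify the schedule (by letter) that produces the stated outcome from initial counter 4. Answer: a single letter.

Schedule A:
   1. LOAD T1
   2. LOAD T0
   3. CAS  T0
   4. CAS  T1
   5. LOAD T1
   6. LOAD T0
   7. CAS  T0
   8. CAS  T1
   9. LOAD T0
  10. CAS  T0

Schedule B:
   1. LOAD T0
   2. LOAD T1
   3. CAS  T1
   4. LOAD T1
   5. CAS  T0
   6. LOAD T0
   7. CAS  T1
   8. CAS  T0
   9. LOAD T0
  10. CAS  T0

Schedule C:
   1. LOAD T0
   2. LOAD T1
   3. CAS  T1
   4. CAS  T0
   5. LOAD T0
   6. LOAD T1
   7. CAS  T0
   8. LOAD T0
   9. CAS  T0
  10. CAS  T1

C

Simulating candidate C:
step 1: T0 LOAD ⇒ load; ctr=4 reg=4
step 2: T1 LOAD ⇒ load; ctr=4 reg=4
step 3: T1 CAS ⇒ ok; ctr=5 reg=4
step 4: T0 CAS ⇒ retry; ctr=5 reg=4
step 5: T0 LOAD ⇒ load; ctr=5 reg=5
step 6: T1 LOAD ⇒ load; ctr=5 reg=5
step 7: T0 CAS ⇒ ok; ctr=6 reg=5
step 8: T0 LOAD ⇒ load; ctr=6 reg=6
step 9: T0 CAS ⇒ ok; ctr=7 reg=6
step 10: T1 CAS ⇒ retry; ctr=7 reg=5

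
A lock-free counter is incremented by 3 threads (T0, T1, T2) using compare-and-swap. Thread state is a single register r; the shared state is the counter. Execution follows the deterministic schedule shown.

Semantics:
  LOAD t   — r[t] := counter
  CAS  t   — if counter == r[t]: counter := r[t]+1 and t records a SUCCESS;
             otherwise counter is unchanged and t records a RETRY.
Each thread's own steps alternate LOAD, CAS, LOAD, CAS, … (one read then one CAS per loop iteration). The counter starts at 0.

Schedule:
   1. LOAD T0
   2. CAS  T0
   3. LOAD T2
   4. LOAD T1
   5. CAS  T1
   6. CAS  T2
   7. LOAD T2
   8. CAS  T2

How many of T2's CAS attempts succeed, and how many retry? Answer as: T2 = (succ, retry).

T2 = (1, 1)

#1 T0 reads 0
#2 T0 CAS(0→1) writes; counter now 1
#3 T2 reads 1
#4 T1 reads 1
#5 T1 CAS(1→2) writes; counter now 2
#6 T2 CAS(1→2) fails; counter now 2
#7 T2 reads 2
#8 T2 CAS(2→3) writes; counter now 3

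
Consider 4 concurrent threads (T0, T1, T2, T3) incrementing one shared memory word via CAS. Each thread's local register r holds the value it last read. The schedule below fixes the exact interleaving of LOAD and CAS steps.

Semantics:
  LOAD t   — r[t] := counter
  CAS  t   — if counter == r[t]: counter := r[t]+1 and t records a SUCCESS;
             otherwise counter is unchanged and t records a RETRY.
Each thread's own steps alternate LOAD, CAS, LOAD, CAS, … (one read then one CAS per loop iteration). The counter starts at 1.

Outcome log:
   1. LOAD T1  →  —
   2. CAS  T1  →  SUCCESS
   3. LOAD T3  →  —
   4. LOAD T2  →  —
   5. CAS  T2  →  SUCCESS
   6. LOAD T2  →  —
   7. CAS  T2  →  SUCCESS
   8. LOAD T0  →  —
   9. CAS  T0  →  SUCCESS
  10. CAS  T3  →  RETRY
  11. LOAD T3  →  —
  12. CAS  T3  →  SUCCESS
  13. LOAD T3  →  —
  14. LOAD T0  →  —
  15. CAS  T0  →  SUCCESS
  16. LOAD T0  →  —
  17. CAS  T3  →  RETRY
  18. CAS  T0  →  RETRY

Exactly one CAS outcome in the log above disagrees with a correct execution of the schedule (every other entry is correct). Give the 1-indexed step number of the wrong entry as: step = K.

Correct run:
1. LOAD T1 → mem=1 r[T1]=1 [LOAD]
2. CAS T1 → mem=2 r[T1]=1 [OK]
3. LOAD T3 → mem=2 r[T3]=2 [LOAD]
4. LOAD T2 → mem=2 r[T2]=2 [LOAD]
5. CAS T2 → mem=3 r[T2]=2 [OK]
6. LOAD T2 → mem=3 r[T2]=3 [LOAD]
7. CAS T2 → mem=4 r[T2]=3 [OK]
8. LOAD T0 → mem=4 r[T0]=4 [LOAD]
9. CAS T0 → mem=5 r[T0]=4 [OK]
10. CAS T3 → mem=5 r[T3]=2 [RETRY]
11. LOAD T3 → mem=5 r[T3]=5 [LOAD]
12. CAS T3 → mem=6 r[T3]=5 [OK]
13. LOAD T3 → mem=6 r[T3]=6 [LOAD]
14. LOAD T0 → mem=6 r[T0]=6 [LOAD]
15. CAS T0 → mem=7 r[T0]=6 [OK]
16. LOAD T0 → mem=7 r[T0]=7 [LOAD]
17. CAS T3 → mem=7 r[T3]=6 [RETRY]
18. CAS T0 → mem=8 r[T0]=7 [OK]
Log disagrees first at step 18.

step = 18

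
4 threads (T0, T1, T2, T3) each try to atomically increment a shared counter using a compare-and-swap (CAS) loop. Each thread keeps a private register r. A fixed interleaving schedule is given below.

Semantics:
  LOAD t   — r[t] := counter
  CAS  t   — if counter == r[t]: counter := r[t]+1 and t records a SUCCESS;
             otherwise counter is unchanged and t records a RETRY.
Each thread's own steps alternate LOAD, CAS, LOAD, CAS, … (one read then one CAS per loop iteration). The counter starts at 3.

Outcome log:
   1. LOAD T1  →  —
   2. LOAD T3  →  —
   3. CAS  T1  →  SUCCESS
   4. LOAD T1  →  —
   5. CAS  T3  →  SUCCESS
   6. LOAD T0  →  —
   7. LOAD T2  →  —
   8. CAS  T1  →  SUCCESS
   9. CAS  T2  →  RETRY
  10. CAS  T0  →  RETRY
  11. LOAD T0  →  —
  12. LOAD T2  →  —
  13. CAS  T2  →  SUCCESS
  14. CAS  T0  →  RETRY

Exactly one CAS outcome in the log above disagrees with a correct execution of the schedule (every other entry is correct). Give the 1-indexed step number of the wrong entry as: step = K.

Correct run:
   1) LOAD T1:  M=3  r_T1=3
   2) LOAD T3:  M=3  r_T3=3
   3) CAS  T1:  M=4  r_T1=3 ✓
   4) LOAD T1:  M=4  r_T1=4
   5) CAS  T3:  M=4  r_T3=3 ✗
   6) LOAD T0:  M=4  r_T0=4
   7) LOAD T2:  M=4  r_T2=4
   8) CAS  T1:  M=5  r_T1=4 ✓
   9) CAS  T2:  M=5  r_T2=4 ✗
  10) CAS  T0:  M=5  r_T0=4 ✗
  11) LOAD T0:  M=5  r_T0=5
  12) LOAD T2:  M=5  r_T2=5
  13) CAS  T2:  M=6  r_T2=5 ✓
  14) CAS  T0:  M=6  r_T0=5 ✗
Mismatch at 5.

step = 5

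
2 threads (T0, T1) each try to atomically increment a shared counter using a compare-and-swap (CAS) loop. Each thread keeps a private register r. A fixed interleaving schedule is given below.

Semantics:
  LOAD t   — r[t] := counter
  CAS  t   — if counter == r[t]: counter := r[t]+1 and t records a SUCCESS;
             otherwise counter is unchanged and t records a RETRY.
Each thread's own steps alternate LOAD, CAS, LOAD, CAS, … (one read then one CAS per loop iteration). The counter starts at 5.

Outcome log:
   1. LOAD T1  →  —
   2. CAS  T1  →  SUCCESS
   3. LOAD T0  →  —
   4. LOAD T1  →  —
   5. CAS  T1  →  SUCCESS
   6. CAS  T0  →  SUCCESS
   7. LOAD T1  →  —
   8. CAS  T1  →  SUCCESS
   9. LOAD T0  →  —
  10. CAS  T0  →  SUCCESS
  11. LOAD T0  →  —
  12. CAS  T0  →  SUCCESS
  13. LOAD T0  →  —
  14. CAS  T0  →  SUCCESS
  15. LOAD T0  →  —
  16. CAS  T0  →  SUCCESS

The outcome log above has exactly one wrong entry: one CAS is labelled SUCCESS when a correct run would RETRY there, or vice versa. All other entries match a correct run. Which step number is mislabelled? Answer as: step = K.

step = 6

Re-executing:
   1) LOAD T1:  M=5  r_T1=5
   2) CAS  T1:  M=6  r_T1=5 ✓
   3) LOAD T0:  M=6  r_T0=6
   4) LOAD T1:  M=6  r_T1=6
   5) CAS  T1:  M=7  r_T1=6 ✓
   6) CAS  T0:  M=7  r_T0=6 ✗
   7) LOAD T1:  M=7  r_T1=7
   8) CAS  T1:  M=8  r_T1=7 ✓
   9) LOAD T0:  M=8  r_T0=8
  10) CAS  T0:  M=9  r_T0=8 ✓
  11) LOAD T0:  M=9  r_T0=9
  12) CAS  T0:  M=10  r_T0=9 ✓
  13) LOAD T0:  M=10  r_T0=10
  14) CAS  T0:  M=11  r_T0=10 ✓
  15) LOAD T0:  M=11  r_T0=11
  16) CAS  T0:  M=12  r_T0=11 ✓
Log disagrees first at step 6.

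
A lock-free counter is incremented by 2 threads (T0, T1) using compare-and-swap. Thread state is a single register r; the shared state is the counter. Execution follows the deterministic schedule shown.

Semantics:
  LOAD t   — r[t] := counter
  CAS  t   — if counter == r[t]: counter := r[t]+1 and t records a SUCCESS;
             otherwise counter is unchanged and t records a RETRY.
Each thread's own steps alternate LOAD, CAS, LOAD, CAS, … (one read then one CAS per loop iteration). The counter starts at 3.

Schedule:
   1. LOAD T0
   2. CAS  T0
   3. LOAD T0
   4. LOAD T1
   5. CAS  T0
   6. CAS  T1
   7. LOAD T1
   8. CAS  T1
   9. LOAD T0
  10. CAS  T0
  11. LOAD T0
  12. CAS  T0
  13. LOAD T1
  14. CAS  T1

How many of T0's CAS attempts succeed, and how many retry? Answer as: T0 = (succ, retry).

   1) LOAD T0:  M=3  r_T0=3
   2) CAS  T0:  M=4  r_T0=3 ✓
   3) LOAD T0:  M=4  r_T0=4
   4) LOAD T1:  M=4  r_T1=4
   5) CAS  T0:  M=5  r_T0=4 ✓
   6) CAS  T1:  M=5  r_T1=4 ✗
   7) LOAD T1:  M=5  r_T1=5
   8) CAS  T1:  M=6  r_T1=5 ✓
   9) LOAD T0:  M=6  r_T0=6
  10) CAS  T0:  M=7  r_T0=6 ✓
  11) LOAD T0:  M=7  r_T0=7
  12) CAS  T0:  M=8  r_T0=7 ✓
  13) LOAD T1:  M=8  r_T1=8
  14) CAS  T1:  M=9  r_T1=8 ✓

T0 = (4, 0)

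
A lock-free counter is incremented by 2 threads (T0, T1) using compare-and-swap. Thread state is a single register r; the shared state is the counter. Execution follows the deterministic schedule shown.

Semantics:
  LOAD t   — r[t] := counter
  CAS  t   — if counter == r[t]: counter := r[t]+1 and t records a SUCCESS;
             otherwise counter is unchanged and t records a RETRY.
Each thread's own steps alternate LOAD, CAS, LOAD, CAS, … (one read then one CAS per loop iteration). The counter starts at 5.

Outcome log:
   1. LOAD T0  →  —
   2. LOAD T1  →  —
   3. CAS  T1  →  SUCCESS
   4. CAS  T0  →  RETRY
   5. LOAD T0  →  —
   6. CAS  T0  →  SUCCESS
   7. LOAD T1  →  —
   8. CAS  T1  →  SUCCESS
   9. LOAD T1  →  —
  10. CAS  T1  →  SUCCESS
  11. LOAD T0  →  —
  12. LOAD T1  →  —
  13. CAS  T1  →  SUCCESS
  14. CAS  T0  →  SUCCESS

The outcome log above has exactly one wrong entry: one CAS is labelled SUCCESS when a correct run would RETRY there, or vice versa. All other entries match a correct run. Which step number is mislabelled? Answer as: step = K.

Reference trace:
[1] T0.load  rd  (counter 5, T0.r 5)
[2] T1.load  rd  (counter 5, T1.r 5)
[3] T1.cas  hit  (counter 6, T1.r 5)
[4] T0.cas  miss  (counter 6, T0.r 5)
[5] T0.load  rd  (counter 6, T0.r 6)
[6] T0.cas  hit  (counter 7, T0.r 6)
[7] T1.load  rd  (counter 7, T1.r 7)
[8] T1.cas  hit  (counter 8, T1.r 7)
[9] T1.load  rd  (counter 8, T1.r 8)
[10] T1.cas  hit  (counter 9, T1.r 8)
[11] T0.load  rd  (counter 9, T0.r 9)
[12] T1.load  rd  (counter 9, T1.r 9)
[13] T1.cas  hit  (counter 10, T1.r 9)
[14] T0.cas  miss  (counter 10, T0.r 9)
Flip is step 14.

step = 14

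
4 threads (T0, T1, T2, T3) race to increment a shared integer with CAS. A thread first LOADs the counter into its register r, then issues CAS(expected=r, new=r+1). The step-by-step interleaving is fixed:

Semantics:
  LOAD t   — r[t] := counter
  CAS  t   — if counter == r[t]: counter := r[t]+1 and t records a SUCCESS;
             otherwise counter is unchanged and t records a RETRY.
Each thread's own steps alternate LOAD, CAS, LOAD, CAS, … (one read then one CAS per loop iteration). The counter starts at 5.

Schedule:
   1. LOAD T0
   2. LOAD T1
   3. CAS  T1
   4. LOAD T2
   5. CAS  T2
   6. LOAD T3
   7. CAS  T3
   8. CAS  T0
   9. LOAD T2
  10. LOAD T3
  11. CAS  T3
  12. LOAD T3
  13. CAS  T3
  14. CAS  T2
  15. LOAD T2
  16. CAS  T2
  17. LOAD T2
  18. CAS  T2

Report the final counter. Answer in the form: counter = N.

   1) LOAD T0:  M=5  r_T0=5
   2) LOAD T1:  M=5  r_T1=5
   3) CAS  T1:  M=6  r_T1=5 ✓
   4) LOAD T2:  M=6  r_T2=6
   5) CAS  T2:  M=7  r_T2=6 ✓
   6) LOAD T3:  M=7  r_T3=7
   7) CAS  T3:  M=8  r_T3=7 ✓
   8) CAS  T0:  M=8  r_T0=5 ✗
   9) LOAD T2:  M=8  r_T2=8
  10) LOAD T3:  M=8  r_T3=8
  11) CAS  T3:  M=9  r_T3=8 ✓
  12) LOAD T3:  M=9  r_T3=9
  13) CAS  T3:  M=10  r_T3=9 ✓
  14) CAS  T2:  M=10  r_T2=8 ✗
  15) LOAD T2:  M=10  r_T2=10
  16) CAS  T2:  M=11  r_T2=10 ✓
  17) LOAD T2:  M=11  r_T2=11
  18) CAS  T2:  M=12  r_T2=11 ✓

counter = 12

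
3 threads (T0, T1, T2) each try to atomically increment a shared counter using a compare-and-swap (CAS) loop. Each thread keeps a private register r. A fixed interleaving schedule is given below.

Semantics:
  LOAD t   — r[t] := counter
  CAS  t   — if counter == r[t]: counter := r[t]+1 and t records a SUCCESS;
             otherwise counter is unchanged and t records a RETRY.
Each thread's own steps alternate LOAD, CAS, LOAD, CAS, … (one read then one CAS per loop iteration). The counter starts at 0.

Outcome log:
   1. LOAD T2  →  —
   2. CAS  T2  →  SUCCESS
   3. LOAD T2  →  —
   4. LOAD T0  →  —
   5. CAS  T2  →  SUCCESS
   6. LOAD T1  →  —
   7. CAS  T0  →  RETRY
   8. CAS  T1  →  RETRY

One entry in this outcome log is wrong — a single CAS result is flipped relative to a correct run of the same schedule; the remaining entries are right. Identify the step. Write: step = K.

step = 8

Correct run:
step 1: T2 LOAD ⇒ load; ctr=0 reg=0
step 2: T2 CAS ⇒ ok; ctr=1 reg=0
step 3: T2 LOAD ⇒ load; ctr=1 reg=1
step 4: T0 LOAD ⇒ load; ctr=1 reg=1
step 5: T2 CAS ⇒ ok; ctr=2 reg=1
step 6: T1 LOAD ⇒ load; ctr=2 reg=2
step 7: T0 CAS ⇒ retry; ctr=2 reg=1
step 8: T1 CAS ⇒ ok; ctr=3 reg=2
Mismatch at 8.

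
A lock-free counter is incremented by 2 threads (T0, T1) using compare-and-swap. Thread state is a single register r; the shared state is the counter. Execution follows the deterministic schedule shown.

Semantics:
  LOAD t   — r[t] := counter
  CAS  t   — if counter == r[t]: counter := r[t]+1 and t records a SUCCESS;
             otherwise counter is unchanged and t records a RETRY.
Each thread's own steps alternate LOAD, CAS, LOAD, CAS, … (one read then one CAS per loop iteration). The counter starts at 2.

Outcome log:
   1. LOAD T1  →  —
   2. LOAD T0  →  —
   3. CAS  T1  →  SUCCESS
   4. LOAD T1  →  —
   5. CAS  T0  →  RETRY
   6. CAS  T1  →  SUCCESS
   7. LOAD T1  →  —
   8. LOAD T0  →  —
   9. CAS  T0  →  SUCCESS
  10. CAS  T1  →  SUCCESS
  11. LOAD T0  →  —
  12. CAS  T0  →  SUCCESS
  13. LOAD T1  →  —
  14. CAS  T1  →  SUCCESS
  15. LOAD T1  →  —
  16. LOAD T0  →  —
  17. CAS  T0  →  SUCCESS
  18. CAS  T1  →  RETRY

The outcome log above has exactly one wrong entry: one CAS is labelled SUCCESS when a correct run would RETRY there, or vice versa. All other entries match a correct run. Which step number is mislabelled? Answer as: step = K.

step = 10

Correct run:
step 1: T1 LOAD ⇒ load; ctr=2 reg=2
step 2: T0 LOAD ⇒ load; ctr=2 reg=2
step 3: T1 CAS ⇒ ok; ctr=3 reg=2
step 4: T1 LOAD ⇒ load; ctr=3 reg=3
step 5: T0 CAS ⇒ retry; ctr=3 reg=2
step 6: T1 CAS ⇒ ok; ctr=4 reg=3
step 7: T1 LOAD ⇒ load; ctr=4 reg=4
step 8: T0 LOAD ⇒ load; ctr=4 reg=4
step 9: T0 CAS ⇒ ok; ctr=5 reg=4
step 10: T1 CAS ⇒ retry; ctr=5 reg=4
step 11: T0 LOAD ⇒ load; ctr=5 reg=5
step 12: T0 CAS ⇒ ok; ctr=6 reg=5
step 13: T1 LOAD ⇒ load; ctr=6 reg=6
step 14: T1 CAS ⇒ ok; ctr=7 reg=6
step 15: T1 LOAD ⇒ load; ctr=7 reg=7
step 16: T0 LOAD ⇒ load; ctr=7 reg=7
step 17: T0 CAS ⇒ ok; ctr=8 reg=7
step 18: T1 CAS ⇒ retry; ctr=8 reg=7
Log disagrees first at step 10.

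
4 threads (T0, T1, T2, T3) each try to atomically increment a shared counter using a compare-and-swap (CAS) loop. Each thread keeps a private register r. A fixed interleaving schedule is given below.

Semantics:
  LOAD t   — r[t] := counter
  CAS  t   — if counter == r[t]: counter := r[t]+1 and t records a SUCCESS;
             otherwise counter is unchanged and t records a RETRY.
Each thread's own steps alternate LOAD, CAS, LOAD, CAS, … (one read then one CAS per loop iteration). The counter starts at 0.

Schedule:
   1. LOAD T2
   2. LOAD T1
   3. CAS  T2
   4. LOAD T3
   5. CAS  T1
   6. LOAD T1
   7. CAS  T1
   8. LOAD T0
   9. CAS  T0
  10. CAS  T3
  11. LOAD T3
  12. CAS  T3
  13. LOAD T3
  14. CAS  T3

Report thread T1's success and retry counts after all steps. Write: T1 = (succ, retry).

T1 = (1, 1)

#1 T2 reads 0
#2 T1 reads 0
#3 T2 CAS(0→1) writes; counter now 1
#4 T3 reads 1
#5 T1 CAS(0→1) fails; counter now 1
#6 T1 reads 1
#7 T1 CAS(1→2) writes; counter now 2
#8 T0 reads 2
#9 T0 CAS(2→3) writes; counter now 3
#10 T3 CAS(1→2) fails; counter now 3
#11 T3 reads 3
#12 T3 CAS(3→4) writes; counter now 4
#13 T3 reads 4
#14 T3 CAS(4→5) writes; counter now 5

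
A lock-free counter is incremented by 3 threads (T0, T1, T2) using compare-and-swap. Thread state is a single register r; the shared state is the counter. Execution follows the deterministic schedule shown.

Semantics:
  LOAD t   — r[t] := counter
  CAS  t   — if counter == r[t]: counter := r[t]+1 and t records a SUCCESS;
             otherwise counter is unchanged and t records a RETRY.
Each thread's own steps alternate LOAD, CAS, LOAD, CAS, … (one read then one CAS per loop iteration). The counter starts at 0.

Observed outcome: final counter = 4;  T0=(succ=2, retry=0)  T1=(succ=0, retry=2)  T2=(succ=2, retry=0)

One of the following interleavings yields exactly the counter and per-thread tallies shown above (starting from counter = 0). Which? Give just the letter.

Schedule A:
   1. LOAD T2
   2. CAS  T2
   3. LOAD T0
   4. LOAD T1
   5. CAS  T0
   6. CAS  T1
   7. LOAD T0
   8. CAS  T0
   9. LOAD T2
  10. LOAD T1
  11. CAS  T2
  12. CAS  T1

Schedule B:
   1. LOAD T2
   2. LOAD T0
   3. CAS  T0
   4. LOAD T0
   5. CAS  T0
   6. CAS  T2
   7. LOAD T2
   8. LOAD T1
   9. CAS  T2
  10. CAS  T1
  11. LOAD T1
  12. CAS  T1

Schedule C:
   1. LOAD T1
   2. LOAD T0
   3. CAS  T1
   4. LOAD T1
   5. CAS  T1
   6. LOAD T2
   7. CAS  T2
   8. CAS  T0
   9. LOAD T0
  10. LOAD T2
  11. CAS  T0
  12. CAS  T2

A

Simulating candidate A:
1. LOAD T2 → mem=0 r[T2]=0 [LOAD]
2. CAS T2 → mem=1 r[T2]=0 [OK]
3. LOAD T0 → mem=1 r[T0]=1 [LOAD]
4. LOAD T1 → mem=1 r[T1]=1 [LOAD]
5. CAS T0 → mem=2 r[T0]=1 [OK]
6. CAS T1 → mem=2 r[T1]=1 [RETRY]
7. LOAD T0 → mem=2 r[T0]=2 [LOAD]
8. CAS T0 → mem=3 r[T0]=2 [OK]
9. LOAD T2 → mem=3 r[T2]=3 [LOAD]
10. LOAD T1 → mem=3 r[T1]=3 [LOAD]
11. CAS T2 → mem=4 r[T2]=3 [OK]
12. CAS T1 → mem=4 r[T1]=3 [RETRY]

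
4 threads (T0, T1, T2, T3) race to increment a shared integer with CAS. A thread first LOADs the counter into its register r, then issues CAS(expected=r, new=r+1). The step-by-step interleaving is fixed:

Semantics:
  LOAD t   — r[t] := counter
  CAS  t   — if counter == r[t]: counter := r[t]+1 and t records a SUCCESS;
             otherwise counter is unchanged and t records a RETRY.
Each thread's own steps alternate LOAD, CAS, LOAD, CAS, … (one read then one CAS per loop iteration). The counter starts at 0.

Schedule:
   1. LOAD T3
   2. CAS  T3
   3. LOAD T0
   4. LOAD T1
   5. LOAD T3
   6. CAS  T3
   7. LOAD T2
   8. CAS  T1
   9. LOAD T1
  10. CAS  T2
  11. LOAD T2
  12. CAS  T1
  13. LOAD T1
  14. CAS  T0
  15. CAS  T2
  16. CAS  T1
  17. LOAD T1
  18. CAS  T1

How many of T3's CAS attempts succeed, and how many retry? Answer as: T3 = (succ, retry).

T3 = (2, 0)

   1) LOAD T3:  M=0  r_T3=0
   2) CAS  T3:  M=1  r_T3=0 ✓
   3) LOAD T0:  M=1  r_T0=1
   4) LOAD T1:  M=1  r_T1=1
   5) LOAD T3:  M=1  r_T3=1
   6) CAS  T3:  M=2  r_T3=1 ✓
   7) LOAD T2:  M=2  r_T2=2
   8) CAS  T1:  M=2  r_T1=1 ✗
   9) LOAD T1:  M=2  r_T1=2
  10) CAS  T2:  M=3  r_T2=2 ✓
  11) LOAD T2:  M=3  r_T2=3
  12) CAS  T1:  M=3  r_T1=2 ✗
  13) LOAD T1:  M=3  r_T1=3
  14) CAS  T0:  M=3  r_T0=1 ✗
  15) CAS  T2:  M=4  r_T2=3 ✓
  16) CAS  T1:  M=4  r_T1=3 ✗
  17) LOAD T1:  M=4  r_T1=4
  18) CAS  T1:  M=5  r_T1=4 ✓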